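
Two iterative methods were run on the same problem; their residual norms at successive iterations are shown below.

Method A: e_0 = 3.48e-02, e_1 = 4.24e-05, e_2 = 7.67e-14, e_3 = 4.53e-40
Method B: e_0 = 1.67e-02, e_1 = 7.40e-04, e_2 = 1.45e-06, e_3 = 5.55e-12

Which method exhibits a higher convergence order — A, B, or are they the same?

A

Method A: p ≈ ln(4.53e-40/7.67e-14)/ln(7.67e-14/4.24e-05) ≈ 3.00.
Method B: p ≈ ln(5.55e-12/1.45e-06)/ln(1.45e-06/7.40e-04) ≈ 2.00.
Method A has the higher order (≈3.0 vs ≈2.0).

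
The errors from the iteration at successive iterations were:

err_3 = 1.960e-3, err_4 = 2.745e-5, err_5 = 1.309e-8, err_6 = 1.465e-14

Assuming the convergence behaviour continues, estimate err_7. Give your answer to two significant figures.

3.2e-25

First estimate the order: p ≈ ln(err_6/err_5) / ln(err_5/err_4) = ln(1.465e-14/1.309e-8)/ln(1.309e-8/2.745e-5) = ln(1.11917e-06)/ln(0.000476867) ≈ 1.7916.
Then err_7 ≈ err_6·(err_6/err_5)^p = 1.465e-14·(1.11917e-06)^1.7916 = 1.465e-14·2.17772e-11 ≈ 3.19e-25.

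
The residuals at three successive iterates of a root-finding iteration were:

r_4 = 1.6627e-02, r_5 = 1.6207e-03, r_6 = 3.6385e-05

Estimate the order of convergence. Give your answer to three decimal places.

1.631

p ≈ ln(r_6/r_5) / ln(r_5/r_4)
  = ln(3.6385e-05/1.6207e-03) / ln(1.6207e-03/1.6627e-02)
  = ln(0.0224502) / ln(0.097474)
  = -3.796456 / -2.328170 ≈ 1.630661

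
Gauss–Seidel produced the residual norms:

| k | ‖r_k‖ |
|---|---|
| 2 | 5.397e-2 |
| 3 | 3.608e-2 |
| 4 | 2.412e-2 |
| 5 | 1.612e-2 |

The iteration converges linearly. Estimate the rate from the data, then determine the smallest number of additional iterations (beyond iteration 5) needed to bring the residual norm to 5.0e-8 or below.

Rate ρ ≈ ‖r_5‖/‖r_4‖ = 1.612e-2/2.412e-2 = 0.6683.
After j more steps, ‖r_{5+j}‖ ≈ 1.612e-2·ρ^j; need ρ^j ≤ 5.0e-8/1.612e-2 = 3.10174e-06.
j ≥ ln(3.10174e-06)/ln(0.6683) = -12.6835/-0.40302 = 31.471.
So 32 more iterations are needed.

32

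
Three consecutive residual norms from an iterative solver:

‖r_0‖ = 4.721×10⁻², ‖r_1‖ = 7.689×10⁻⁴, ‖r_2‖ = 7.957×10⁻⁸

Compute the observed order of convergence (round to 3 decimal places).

2.229

p ≈ ln(‖r_2‖/‖r_1‖) / ln(‖r_1‖/‖r_0‖)
  = ln(7.957×10⁻⁸/7.689×10⁻⁴) / ln(7.689×10⁻⁴/4.721×10⁻²)
  = ln(0.000103485) / ln(0.0162868)
  = -9.176084 / -4.117400 ≈ 2.228611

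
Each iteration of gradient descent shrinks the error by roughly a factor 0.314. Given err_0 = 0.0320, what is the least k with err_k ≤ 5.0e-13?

After k steps, err_k ≈ 0.0320·0.314^k.
Need 0.314^k ≤ 5.0e-13/0.0320 = 1.5625e-11.
k ≥ ln(1.5625e-11)/ln(0.314) = -24.8821/-1.15836 = 21.480.
Smallest integer k = 22.

22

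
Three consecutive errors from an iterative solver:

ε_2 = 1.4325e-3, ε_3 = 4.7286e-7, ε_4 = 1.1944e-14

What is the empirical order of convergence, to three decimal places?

2.182

p ≈ ln(ε_4/ε_3) / ln(ε_3/ε_2)
  = ln(1.1944e-14/4.7286e-7) / ln(4.7286e-7/1.4325e-3)
  = ln(2.52591e-08) / ln(0.000330094)
  = -17.494079 / -8.016133 ≈ 2.182359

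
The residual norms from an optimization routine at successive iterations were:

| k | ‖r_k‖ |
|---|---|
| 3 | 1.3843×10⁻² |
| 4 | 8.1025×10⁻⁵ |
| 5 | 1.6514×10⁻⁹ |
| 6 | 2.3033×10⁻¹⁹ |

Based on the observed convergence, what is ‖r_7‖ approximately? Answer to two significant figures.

4.5e-40

First estimate the order: p ≈ ln(‖r_6‖/‖r_5‖) / ln(‖r_5‖/‖r_4‖) = ln(2.3033×10⁻¹⁹/1.6514×10⁻⁹)/ln(1.6514×10⁻⁹/8.1025×10⁻⁵) = ln(1.39476e-10)/ln(2.03814e-05) ≈ 2.1010.
Then ‖r_7‖ ≈ ‖r_6‖·(‖r_6‖/‖r_5‖)^p = 2.3033×10⁻¹⁹·(1.39476e-10)^2.1010 = 2.3033×10⁻¹⁹·1.96604e-21 ≈ 4.528e-40.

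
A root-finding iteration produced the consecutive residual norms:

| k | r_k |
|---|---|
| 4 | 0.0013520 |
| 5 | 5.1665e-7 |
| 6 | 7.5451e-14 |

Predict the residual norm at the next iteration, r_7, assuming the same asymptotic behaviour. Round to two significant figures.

1.6e-27

First estimate the order: p ≈ ln(r_6/r_5) / ln(r_5/r_4) = ln(7.5451e-14/5.1665e-7)/ln(5.1665e-7/0.0013520) = ln(1.46039e-07)/ln(0.000382138) ≈ 2.0000.
Then r_7 ≈ r_6·(r_6/r_5)^p = 7.5451e-14·(1.46039e-07)^2.0000 = 7.5451e-14·2.13274e-14 ≈ 1.609e-27.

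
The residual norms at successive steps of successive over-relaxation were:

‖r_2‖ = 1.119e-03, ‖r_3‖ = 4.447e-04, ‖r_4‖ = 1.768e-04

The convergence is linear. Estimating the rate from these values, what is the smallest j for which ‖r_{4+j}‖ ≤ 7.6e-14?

Rate ρ ≈ ‖r_4‖/‖r_3‖ = 1.768e-04/4.447e-04 = 0.3976.
After j more steps, ‖r_{4+j}‖ ≈ 1.768e-04·ρ^j; need ρ^j ≤ 7.6e-14/1.768e-04 = 4.29864e-10.
j ≥ ln(4.29864e-10)/ln(0.3976) = -21.5676/-0.92231 = 23.384.
So 24 more iterations are needed.

24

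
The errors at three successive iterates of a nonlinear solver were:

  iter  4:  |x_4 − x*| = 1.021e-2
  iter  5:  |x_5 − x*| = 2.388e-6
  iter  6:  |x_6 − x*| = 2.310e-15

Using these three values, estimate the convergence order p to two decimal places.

p ≈ ln(|x_6 − x*|/|x_5 − x*|) / ln(|x_5 − x*|/|x_4 − x*|)
  = ln(2.310e-15/2.388e-6) / ln(2.388e-6/1.021e-2)
  = ln(9.67337e-10) / ln(0.000233888)
  = -20.75647 / -8.36067 ≈ 2.48263

2.48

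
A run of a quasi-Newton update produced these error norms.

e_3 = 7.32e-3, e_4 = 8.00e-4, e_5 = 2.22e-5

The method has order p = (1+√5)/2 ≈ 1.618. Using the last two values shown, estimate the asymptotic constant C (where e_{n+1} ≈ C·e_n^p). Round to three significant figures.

C ≈ e_5 / e_4^1.618
  = 2.22e-5 / (8.00e-4)^1.618
  = 2.22e-5 / 9.75438e-06 ≈ 2.2759

2.28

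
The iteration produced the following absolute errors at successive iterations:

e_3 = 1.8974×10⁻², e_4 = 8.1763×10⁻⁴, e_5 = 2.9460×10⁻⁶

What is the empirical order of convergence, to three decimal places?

1.789

p ≈ ln(e_5/e_4) / ln(e_4/e_3)
  = ln(2.9460×10⁻⁶/8.1763×10⁻⁴) / ln(8.1763×10⁻⁴/1.8974×10⁻²)
  = ln(0.0036031) / ln(0.0430921)
  = -5.625961 / -3.144416 ≈ 1.789191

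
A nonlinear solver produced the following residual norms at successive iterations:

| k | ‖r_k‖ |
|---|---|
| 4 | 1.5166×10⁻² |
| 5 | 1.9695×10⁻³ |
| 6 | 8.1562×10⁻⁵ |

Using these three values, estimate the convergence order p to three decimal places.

p ≈ ln(‖r_6‖/‖r_5‖) / ln(‖r_5‖/‖r_4‖)
  = ln(8.1562×10⁻⁵/1.9695×10⁻³) / ln(1.9695×10⁻³/1.5166×10⁻²)
  = ln(0.0414125) / ln(0.129863)
  = -3.184173 / -2.041275 ≈ 1.559894

1.560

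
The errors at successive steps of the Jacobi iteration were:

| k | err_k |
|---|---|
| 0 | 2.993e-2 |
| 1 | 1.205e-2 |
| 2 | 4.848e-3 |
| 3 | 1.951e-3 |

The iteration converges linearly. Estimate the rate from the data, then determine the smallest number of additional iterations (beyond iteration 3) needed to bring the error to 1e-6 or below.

9

Rate ρ ≈ err_3/err_2 = 1.951e-3/4.848e-3 = 0.4024.
After j more steps, err_{3+j} ≈ 1.951e-3·ρ^j; need ρ^j ≤ 1e-6/1.951e-3 = 0.000512558.
j ≥ ln(0.000512558)/ln(0.4024) = -7.5761/-0.91031 = 8.323.
So 9 more iterations are needed.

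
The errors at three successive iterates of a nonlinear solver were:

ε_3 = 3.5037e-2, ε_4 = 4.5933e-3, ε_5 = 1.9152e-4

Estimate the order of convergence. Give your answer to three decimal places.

p ≈ ln(ε_5/ε_4) / ln(ε_4/ε_3)
  = ln(1.9152e-4/4.5933e-3) / ln(4.5933e-3/3.5037e-2)
  = ln(0.0416955) / ln(0.131099)
  = -3.177362 / -2.031803 ≈ 1.563814

1.564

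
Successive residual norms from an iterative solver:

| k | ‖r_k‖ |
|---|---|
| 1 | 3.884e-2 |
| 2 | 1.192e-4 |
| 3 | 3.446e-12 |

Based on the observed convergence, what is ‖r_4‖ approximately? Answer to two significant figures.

First estimate the order: p ≈ ln(‖r_3‖/‖r_2‖) / ln(‖r_2‖/‖r_1‖) = ln(3.446e-12/1.192e-4)/ln(1.192e-4/3.884e-2) = ln(2.89094e-08)/ln(0.003069) ≈ 3.0000.
Then ‖r_4‖ ≈ ‖r_3‖·(‖r_3‖/‖r_2‖)^p = 3.446e-12·(2.89094e-08)^3.0000 = 3.446e-12·2.41611e-23 ≈ 8.326e-35.

8.3e-35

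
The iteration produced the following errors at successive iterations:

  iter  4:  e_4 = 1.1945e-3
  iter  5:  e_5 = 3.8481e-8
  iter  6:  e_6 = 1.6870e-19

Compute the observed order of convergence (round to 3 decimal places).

p ≈ ln(e_6/e_5) / ln(e_5/e_4)
  = ln(1.6870e-19/3.8481e-8) / ln(3.8481e-8/1.1945e-3)
  = ln(4.38398e-12) / ln(3.22152e-05)
  = -26.153064 / -10.343072 ≈ 2.528559

2.529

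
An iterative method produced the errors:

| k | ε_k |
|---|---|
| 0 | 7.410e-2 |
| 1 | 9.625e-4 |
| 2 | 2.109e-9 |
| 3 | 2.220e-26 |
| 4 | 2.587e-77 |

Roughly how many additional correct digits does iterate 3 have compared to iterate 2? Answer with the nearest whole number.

17

Digits gained ≈ log₁₀(ε_2/ε_3) = log₁₀(2.109e-9/2.220e-26) = log₁₀(9.5e+16) ≈ 16.978.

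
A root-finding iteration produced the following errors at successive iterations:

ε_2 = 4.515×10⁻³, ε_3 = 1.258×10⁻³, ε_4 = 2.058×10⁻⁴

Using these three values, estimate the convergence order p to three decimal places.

p ≈ ln(ε_4/ε_3) / ln(ε_3/ε_2)
  = ln(2.058×10⁻⁴/1.258×10⁻³) / ln(1.258×10⁻³/4.515×10⁻³)
  = ln(0.163593) / ln(0.278627)
  = -1.810374 / -1.277881 ≈ 1.416700

1.417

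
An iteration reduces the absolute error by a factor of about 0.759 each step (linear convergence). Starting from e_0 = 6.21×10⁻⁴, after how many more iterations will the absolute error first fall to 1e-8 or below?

41

After k steps, e_k ≈ 6.21×10⁻⁴·0.759^k.
Need 0.759^k ≤ 1e-8/6.21×10⁻⁴ = 1.61031e-05.
k ≥ ln(1.61031e-05)/ln(0.759) = -11.0365/-0.27575 = 40.024.
Smallest integer k = 41.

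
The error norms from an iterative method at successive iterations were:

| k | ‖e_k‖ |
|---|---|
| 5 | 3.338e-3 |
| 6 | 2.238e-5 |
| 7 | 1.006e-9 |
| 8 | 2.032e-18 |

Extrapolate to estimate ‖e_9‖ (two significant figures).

First estimate the order: p ≈ ln(‖e_8‖/‖e_7‖) / ln(‖e_7‖/‖e_6‖) = ln(2.032e-18/1.006e-9)/ln(1.006e-9/2.238e-5) = ln(2.01988e-09)/ln(4.49508e-05) ≈ 2.0000.
Then ‖e_9‖ ≈ ‖e_8‖·(‖e_8‖/‖e_7‖)^p = 2.032e-18·(2.01988e-09)^2.0000 = 2.032e-18·4.07992e-18 ≈ 8.29e-36.

8.3e-36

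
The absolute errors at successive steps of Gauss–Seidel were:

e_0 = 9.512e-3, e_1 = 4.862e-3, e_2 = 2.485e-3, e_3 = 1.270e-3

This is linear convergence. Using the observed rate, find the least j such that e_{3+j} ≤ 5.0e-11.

Rate ρ ≈ e_3/e_2 = 1.270e-3/2.485e-3 = 0.5111.
After j more steps, e_{3+j} ≈ 1.270e-3·ρ^j; need ρ^j ≤ 5.0e-11/1.270e-3 = 3.93701e-08.
j ≥ ln(3.93701e-08)/ln(0.5111) = -17.0503/-0.67119 = 25.403.
So 26 more iterations are needed.

26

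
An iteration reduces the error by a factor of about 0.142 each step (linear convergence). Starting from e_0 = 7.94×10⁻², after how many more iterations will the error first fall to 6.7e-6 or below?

5

After k steps, e_k ≈ 7.94×10⁻²·0.142^k.
Need 0.142^k ≤ 6.7e-6/7.94×10⁻² = 8.43829e-05.
k ≥ ln(8.43829e-05)/ln(0.142) = -9.3801/-1.95193 = 4.806.
Smallest integer k = 5.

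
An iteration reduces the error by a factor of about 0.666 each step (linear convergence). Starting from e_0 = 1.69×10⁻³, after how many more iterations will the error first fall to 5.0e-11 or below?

43

After k steps, e_k ≈ 1.69×10⁻³·0.666^k.
Need 0.666^k ≤ 5.0e-11/1.69×10⁻³ = 2.95858e-08.
k ≥ ln(2.95858e-08)/ln(0.666) = -17.3360/-0.40647 = 42.650.
Smallest integer k = 43.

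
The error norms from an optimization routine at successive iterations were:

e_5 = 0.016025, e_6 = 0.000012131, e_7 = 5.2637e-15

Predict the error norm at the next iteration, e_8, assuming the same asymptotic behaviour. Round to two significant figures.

First estimate the order: p ≈ ln(e_7/e_6) / ln(e_6/e_5) = ln(5.2637e-15/0.000012131)/ln(0.000012131/0.016025) = ln(4.33905e-10)/ln(0.000757005) ≈ 3.0000.
Then e_8 ≈ e_7·(e_7/e_6)^p = 5.2637e-15·(4.33905e-10)^3.0000 = 5.2637e-15·8.16928e-29 ≈ 4.3e-43.

4.3e-43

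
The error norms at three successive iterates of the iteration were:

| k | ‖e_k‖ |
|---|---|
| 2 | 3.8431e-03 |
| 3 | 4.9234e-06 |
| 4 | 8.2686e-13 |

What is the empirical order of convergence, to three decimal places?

p ≈ ln(‖e_4‖/‖e_3‖) / ln(‖e_3‖/‖e_2‖)
  = ln(8.2686e-13/4.9234e-06) / ln(4.9234e-06/3.8431e-03)
  = ln(1.67945e-07) / ln(0.0012811)
  = -15.599629 / -6.660036 ≈ 2.342274

2.342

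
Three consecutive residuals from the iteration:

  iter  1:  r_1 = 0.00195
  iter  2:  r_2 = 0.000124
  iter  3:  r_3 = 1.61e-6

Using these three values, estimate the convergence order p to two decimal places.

p ≈ ln(r_3/r_2) / ln(r_2/r_1)
  = ln(1.61e-6/0.000124) / ln(0.000124/0.00195)
  = ln(0.0129839) / ln(0.0635897)
  = -4.34405 / -2.75530 ≈ 1.57662

1.58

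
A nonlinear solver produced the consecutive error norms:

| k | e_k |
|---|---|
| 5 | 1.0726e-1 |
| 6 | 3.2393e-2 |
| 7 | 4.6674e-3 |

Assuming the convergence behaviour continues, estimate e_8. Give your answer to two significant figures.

2.0e-4

First estimate the order: p ≈ ln(e_7/e_6) / ln(e_6/e_5) = ln(4.6674e-3/3.2393e-2)/ln(3.2393e-2/1.0726e-1) = ln(0.144087)/ln(0.302004) ≈ 1.6181.
Then e_8 ≈ e_7·(e_7/e_6)^p = 4.6674e-3·(0.144087)^1.6181 = 4.6674e-3·0.0435082 ≈ 0.0002031.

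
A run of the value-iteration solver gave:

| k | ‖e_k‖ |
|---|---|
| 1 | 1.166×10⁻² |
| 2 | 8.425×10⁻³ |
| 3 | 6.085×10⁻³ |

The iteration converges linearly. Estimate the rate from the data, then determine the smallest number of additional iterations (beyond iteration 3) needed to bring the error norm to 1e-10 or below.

56

Rate ρ ≈ ‖e_3‖/‖e_2‖ = 6.085×10⁻³/8.425×10⁻³ = 0.7223.
After j more steps, ‖e_{3+j}‖ ≈ 6.085×10⁻³·ρ^j; need ρ^j ≤ 1e-10/6.085×10⁻³ = 1.64339e-08.
j ≥ ln(1.64339e-08)/ln(0.7223) = -17.9239/-0.32531 = 55.098.
So 56 more iterations are needed.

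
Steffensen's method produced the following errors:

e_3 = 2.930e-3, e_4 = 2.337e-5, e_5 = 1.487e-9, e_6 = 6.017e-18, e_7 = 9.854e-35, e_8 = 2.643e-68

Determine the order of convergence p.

2

Consecutive ratios: e_8/e_7 = 2.643e-68/9.854e-35 = 2.68216e-34, e_7/e_6 = 9.854e-35/6.017e-18 = 1.63769e-17.
p ≈ ln(2.68216e-34)/ln(1.63769e-17) = -77.3013/-38.6507 ≈ 2.00.
So the convergence is quadratic (order 2).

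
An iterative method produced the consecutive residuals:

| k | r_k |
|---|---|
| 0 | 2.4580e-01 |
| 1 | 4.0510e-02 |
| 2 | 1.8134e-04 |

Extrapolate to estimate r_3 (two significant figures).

1.6e-11

First estimate the order: p ≈ ln(r_2/r_1) / ln(r_1/r_0) = ln(1.8134e-04/4.0510e-02)/ln(4.0510e-02/2.4580e-01) = ln(0.00447643)/ln(0.164809) ≈ 3.0000.
Then r_3 ≈ r_2·(r_2/r_1)^p = 1.8134e-04·(0.00447643)^3.0000 = 1.8134e-04·8.97006e-08 ≈ 1.627e-11.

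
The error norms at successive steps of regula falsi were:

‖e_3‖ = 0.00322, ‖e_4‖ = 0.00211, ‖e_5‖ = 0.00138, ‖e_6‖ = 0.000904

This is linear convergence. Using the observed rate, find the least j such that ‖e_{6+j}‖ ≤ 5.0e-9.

29

Rate ρ ≈ ‖e_6‖/‖e_5‖ = 0.000904/0.00138 = 0.6551.
After j more steps, ‖e_{6+j}‖ ≈ 0.000904·ρ^j; need ρ^j ≤ 5.0e-9/0.000904 = 5.53097e-06.
j ≥ ln(5.53097e-06)/ln(0.6551) = -12.1051/-0.42297 = 28.619.
So 29 more iterations are needed.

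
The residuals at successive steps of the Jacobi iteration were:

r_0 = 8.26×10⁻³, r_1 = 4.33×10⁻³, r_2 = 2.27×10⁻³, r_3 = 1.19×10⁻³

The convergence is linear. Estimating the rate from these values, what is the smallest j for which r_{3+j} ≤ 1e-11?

29

Rate ρ ≈ r_3/r_2 = 1.19×10⁻³/2.27×10⁻³ = 0.5242.
After j more steps, r_{3+j} ≈ 1.19×10⁻³·ρ^j; need ρ^j ≤ 1e-11/1.19×10⁻³ = 8.40336e-09.
j ≥ ln(8.40336e-09)/ln(0.5242) = -18.5946/-0.64588 = 28.790.
So 29 more iterations are needed.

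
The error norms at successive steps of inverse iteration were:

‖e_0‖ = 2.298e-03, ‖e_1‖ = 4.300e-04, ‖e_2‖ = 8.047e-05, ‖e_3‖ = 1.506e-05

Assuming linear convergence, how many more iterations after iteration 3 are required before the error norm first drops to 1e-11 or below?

Rate ρ ≈ ‖e_3‖/‖e_2‖ = 1.506e-05/8.047e-05 = 0.1872.
After j more steps, ‖e_{3+j}‖ ≈ 1.506e-05·ρ^j; need ρ^j ≤ 1e-11/1.506e-05 = 6.64011e-07.
j ≥ ln(6.64011e-07)/ln(0.1872) = -14.2250/-1.67558 = 8.490.
So 9 more iterations are needed.

9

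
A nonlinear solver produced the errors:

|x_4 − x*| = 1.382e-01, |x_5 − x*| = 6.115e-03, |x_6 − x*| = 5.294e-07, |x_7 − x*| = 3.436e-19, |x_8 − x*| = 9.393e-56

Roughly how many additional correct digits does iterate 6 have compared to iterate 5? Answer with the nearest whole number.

Digits gained ≈ log₁₀(|x_5 − x*|/|x_6 − x*|) = log₁₀(6.115e-03/5.294e-07) = log₁₀(11550.8) ≈ 4.063.

4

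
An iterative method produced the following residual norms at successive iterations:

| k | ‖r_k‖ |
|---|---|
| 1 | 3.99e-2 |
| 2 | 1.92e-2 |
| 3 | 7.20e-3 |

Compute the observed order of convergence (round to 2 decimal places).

1.34

p ≈ ln(‖r_3‖/‖r_2‖) / ln(‖r_2‖/‖r_1‖)
  = ln(7.20e-3/1.92e-2) / ln(1.92e-2/3.99e-2)
  = ln(0.375) / ln(0.481203)
  = -0.98083 / -0.73147 ≈ 1.34090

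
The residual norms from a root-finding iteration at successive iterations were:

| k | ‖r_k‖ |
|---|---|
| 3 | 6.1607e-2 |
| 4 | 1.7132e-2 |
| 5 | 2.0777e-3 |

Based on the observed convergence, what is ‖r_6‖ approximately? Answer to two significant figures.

6.4e-5

First estimate the order: p ≈ ln(‖r_5‖/‖r_4‖) / ln(‖r_4‖/‖r_3‖) = ln(2.0777e-3/1.7132e-2)/ln(1.7132e-2/6.1607e-2) = ln(0.121276)/ln(0.278085) ≈ 1.6484.
Then ‖r_6‖ ≈ ‖r_5‖·(‖r_5‖/‖r_4‖)^p = 2.0777e-3·(0.121276)^1.6484 = 2.0777e-3·0.0308812 ≈ 6.416e-05.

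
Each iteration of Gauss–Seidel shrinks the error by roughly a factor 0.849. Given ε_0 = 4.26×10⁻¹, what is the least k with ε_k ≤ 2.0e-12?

160

After k steps, ε_k ≈ 4.26×10⁻¹·0.849^k.
Need 0.849^k ≤ 2.0e-12/4.26×10⁻¹ = 4.69484e-12.
k ≥ ln(4.69484e-12)/ln(0.849) = -26.0846/-0.16370 = 159.344.
Smallest integer k = 160.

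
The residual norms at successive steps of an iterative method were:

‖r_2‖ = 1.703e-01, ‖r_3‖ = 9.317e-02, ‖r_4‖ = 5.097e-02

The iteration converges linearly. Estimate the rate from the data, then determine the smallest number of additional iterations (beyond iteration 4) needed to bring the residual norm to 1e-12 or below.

Rate ρ ≈ ‖r_4‖/‖r_3‖ = 5.097e-02/9.317e-02 = 0.5471.
After j more steps, ‖r_{4+j}‖ ≈ 5.097e-02·ρ^j; need ρ^j ≤ 1e-12/5.097e-02 = 1.96194e-11.
j ≥ ln(1.96194e-11)/ln(0.5471) = -24.6545/-0.60312 = 40.878.
So 41 more iterations are needed.

41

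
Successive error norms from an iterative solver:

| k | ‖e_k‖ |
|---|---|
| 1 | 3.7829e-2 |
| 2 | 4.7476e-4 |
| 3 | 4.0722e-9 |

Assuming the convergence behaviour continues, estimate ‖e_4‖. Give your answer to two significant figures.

1.3e-22

First estimate the order: p ≈ ln(‖e_3‖/‖e_2‖) / ln(‖e_2‖/‖e_1‖) = ln(4.0722e-9/4.7476e-4)/ln(4.7476e-4/3.7829e-2) = ln(8.57739e-06)/ln(0.0125502) ≈ 2.6648.
Then ‖e_4‖ ≈ ‖e_3‖·(‖e_3‖/‖e_2‖)^p = 4.0722e-9·(8.57739e-06)^2.6648 = 4.0722e-9·3.15068e-14 ≈ 1.283e-22.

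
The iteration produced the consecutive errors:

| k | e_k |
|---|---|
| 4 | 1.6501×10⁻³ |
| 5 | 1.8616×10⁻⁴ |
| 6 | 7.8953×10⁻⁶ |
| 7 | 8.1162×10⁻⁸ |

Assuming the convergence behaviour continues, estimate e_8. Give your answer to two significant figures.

First estimate the order: p ≈ ln(e_7/e_6) / ln(e_6/e_5) = ln(8.1162×10⁻⁸/7.8953×10⁻⁶)/ln(7.8953×10⁻⁶/1.8616×10⁻⁴) = ln(0.0102798)/ln(0.0424114) ≈ 1.4484.
Then e_8 ≈ e_7·(e_7/e_6)^p = 8.1162×10⁻⁸·(0.0102798)^1.4484 = 8.1162×10⁻⁸·0.00131995 ≈ 1.071e-10.

1.1e-10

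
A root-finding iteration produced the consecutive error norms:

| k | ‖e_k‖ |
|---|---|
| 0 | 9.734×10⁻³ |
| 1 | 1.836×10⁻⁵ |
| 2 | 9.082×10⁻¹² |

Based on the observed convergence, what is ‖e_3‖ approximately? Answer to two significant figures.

2.3e-26

First estimate the order: p ≈ ln(‖e_2‖/‖e_1‖) / ln(‖e_1‖/‖e_0‖) = ln(9.082×10⁻¹²/1.836×10⁻⁵)/ln(1.836×10⁻⁵/9.734×10⁻³) = ln(4.94662e-07)/ln(0.00188617) ≈ 2.3145.
Then ‖e_3‖ ≈ ‖e_2‖·(‖e_2‖/‖e_1‖)^p = 9.082×10⁻¹²·(4.94662e-07)^2.3145 = 9.082×10⁻¹²·2.54377e-15 ≈ 2.31e-26.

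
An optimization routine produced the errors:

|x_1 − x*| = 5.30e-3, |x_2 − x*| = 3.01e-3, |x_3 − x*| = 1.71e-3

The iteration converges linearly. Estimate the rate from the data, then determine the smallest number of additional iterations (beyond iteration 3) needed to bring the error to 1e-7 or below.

Rate ρ ≈ |x_3 − x*|/|x_2 − x*| = 1.71e-3/3.01e-3 = 0.5681.
After j more steps, |x_{3+j} − x*| ≈ 1.71e-3·ρ^j; need ρ^j ≤ 1e-7/1.71e-3 = 5.84795e-05.
j ≥ ln(5.84795e-05)/ln(0.5681) = -9.7468/-0.56546 = 17.237.
So 18 more iterations are needed.

18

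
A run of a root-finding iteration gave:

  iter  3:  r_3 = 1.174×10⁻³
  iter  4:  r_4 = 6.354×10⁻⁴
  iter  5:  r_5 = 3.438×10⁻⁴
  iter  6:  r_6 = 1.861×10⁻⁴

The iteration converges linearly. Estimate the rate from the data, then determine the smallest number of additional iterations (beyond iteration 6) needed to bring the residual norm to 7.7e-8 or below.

13

Rate ρ ≈ r_6/r_5 = 1.861×10⁻⁴/3.438×10⁻⁴ = 0.5413.
After j more steps, r_{6+j} ≈ 1.861×10⁻⁴·ρ^j; need ρ^j ≤ 7.7e-8/1.861×10⁻⁴ = 0.000413756.
j ≥ ln(0.000413756)/ln(0.5413) = -7.7902/-0.61378 = 12.692.
So 13 more iterations are needed.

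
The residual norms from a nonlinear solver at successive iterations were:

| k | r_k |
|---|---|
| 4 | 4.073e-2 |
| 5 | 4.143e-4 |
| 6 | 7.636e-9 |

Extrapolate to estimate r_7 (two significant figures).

4.3e-20

First estimate the order: p ≈ ln(r_6/r_5) / ln(r_5/r_4) = ln(7.636e-9/4.143e-4)/ln(4.143e-4/4.073e-2) = ln(1.84311e-05)/ln(0.0101719) ≈ 2.3760.
Then r_7 ≈ r_6·(r_6/r_5)^p = 7.636e-9·(1.84311e-05)^2.3760 = 7.636e-9·5.63572e-12 ≈ 4.303e-20.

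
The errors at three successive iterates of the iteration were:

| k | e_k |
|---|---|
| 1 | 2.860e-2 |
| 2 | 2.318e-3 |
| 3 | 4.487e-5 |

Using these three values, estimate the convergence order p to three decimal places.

1.570

p ≈ ln(e_3/e_2) / ln(e_2/e_1)
  = ln(4.487e-5/2.318e-3) / ln(2.318e-3/2.860e-2)
  = ln(0.0193572) / ln(0.081049)
  = -3.944691 / -2.512701 ≈ 1.569901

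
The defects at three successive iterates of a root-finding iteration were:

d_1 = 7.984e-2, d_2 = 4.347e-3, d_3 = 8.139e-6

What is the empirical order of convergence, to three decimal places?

2.158

p ≈ ln(d_3/d_2) / ln(d_2/d_1)
  = ln(8.139e-6/4.347e-3) / ln(4.347e-3/7.984e-2)
  = ln(0.00187233) / ln(0.0544464)
  = -6.280572 / -2.910539 ≈ 2.157872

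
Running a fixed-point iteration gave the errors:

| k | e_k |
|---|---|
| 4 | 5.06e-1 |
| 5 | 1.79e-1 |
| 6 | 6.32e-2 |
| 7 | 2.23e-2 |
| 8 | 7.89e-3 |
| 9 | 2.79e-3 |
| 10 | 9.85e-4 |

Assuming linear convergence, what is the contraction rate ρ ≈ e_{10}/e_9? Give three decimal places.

0.353

ρ ≈ e_{10}/e_9 = 9.85e-4/2.79e-3 = 0.35305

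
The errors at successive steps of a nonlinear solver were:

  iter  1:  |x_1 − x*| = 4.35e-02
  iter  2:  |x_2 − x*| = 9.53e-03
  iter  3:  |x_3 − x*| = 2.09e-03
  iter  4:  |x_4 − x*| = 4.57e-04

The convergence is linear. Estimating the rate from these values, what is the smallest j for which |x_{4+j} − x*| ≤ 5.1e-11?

11

Rate ρ ≈ |x_4 − x*|/|x_3 − x*| = 4.57e-04/2.09e-03 = 0.2187.
After j more steps, |x_{4+j} − x*| ≈ 4.57e-04·ρ^j; need ρ^j ≤ 5.1e-11/4.57e-04 = 1.11597e-07.
j ≥ ln(1.11597e-07)/ln(0.2187) = -16.0084/-1.52005 = 10.531.
So 11 more iterations are needed.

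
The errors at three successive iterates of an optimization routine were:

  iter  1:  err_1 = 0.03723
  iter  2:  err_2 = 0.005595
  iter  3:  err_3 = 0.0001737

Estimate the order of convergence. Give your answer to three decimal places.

p ≈ ln(err_3/err_2) / ln(err_2/err_1)
  = ln(0.0001737/0.005595) / ln(0.005595/0.03723)
  = ln(0.0310456) / ln(0.150282)
  = -3.472298 / -1.895242 ≈ 1.832113

1.832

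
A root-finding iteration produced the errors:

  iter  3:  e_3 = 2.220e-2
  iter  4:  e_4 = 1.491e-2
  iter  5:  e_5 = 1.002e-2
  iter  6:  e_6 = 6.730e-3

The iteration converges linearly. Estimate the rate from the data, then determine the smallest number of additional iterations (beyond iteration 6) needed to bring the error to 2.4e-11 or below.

Rate ρ ≈ e_6/e_5 = 6.730e-3/1.002e-2 = 0.6717.
After j more steps, e_{6+j} ≈ 6.730e-3·ρ^j; need ρ^j ≤ 2.4e-11/6.730e-3 = 3.56612e-09.
j ≥ ln(3.56612e-09)/ln(0.6717) = -19.4518/-0.39794 = 48.881.
So 49 more iterations are needed.

49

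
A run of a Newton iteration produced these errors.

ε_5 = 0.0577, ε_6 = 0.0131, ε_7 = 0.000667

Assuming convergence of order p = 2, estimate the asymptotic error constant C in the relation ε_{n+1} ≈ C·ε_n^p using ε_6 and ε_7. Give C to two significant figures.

3.9

C ≈ ε_7 / ε_6^2
  = 0.000667 / (0.0131)^2
  = 0.000667 / 0.00017161 ≈ 3.8867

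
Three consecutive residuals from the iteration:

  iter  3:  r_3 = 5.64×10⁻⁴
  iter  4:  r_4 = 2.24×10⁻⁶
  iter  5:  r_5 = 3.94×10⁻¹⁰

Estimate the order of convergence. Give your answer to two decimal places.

1.56

p ≈ ln(r_5/r_4) / ln(r_4/r_3)
  = ln(3.94×10⁻¹⁰/2.24×10⁻⁶) / ln(2.24×10⁻⁶/5.64×10⁻⁴)
  = ln(0.000175893) / ln(0.00397163)
  = -8.64563 / -5.52858 ≈ 1.56381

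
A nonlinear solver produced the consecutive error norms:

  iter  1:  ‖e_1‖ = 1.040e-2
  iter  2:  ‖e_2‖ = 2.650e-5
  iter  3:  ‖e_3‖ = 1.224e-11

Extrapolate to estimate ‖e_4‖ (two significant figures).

First estimate the order: p ≈ ln(‖e_3‖/‖e_2‖) / ln(‖e_2‖/‖e_1‖) = ln(1.224e-11/2.650e-5)/ln(2.650e-5/1.040e-2) = ln(4.61887e-07)/ln(0.00254808) ≈ 2.4426.
Then ‖e_4‖ ≈ ‖e_3‖·(‖e_3‖/‖e_2‖)^p = 1.224e-11·(4.61887e-07)^2.4426 = 1.224e-11·3.34962e-16 ≈ 4.1e-27.

4.1e-27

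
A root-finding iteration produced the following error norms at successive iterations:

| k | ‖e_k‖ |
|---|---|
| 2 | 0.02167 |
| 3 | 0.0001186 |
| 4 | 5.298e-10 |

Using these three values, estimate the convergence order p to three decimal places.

2.365

p ≈ ln(‖e_4‖/‖e_3‖) / ln(‖e_3‖/‖e_2‖)
  = ln(5.298e-10/0.0001186) / ln(0.0001186/0.02167)
  = ln(4.46712e-06) / ln(0.005473)
  = -12.318767 / -5.207928 ≈ 2.365387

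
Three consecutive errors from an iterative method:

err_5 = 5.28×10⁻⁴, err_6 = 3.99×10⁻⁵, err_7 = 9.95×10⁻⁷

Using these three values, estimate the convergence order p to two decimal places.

1.43

p ≈ ln(err_7/err_6) / ln(err_6/err_5)
  = ln(9.95×10⁻⁷/3.99×10⁻⁵) / ln(3.99×10⁻⁵/5.28×10⁻⁴)
  = ln(0.0249373) / ln(0.0755682)
  = -3.69139 / -2.58272 ≈ 1.42926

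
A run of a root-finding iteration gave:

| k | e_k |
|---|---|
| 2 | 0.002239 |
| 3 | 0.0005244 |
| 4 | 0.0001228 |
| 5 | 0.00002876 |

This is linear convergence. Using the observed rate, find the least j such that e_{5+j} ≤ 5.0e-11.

10

Rate ρ ≈ e_5/e_4 = 0.00002876/0.0001228 = 0.2342.
After j more steps, e_{5+j} ≈ 0.00002876·ρ^j; need ρ^j ≤ 5.0e-11/0.00002876 = 1.73853e-06.
j ≥ ln(1.73853e-06)/ln(0.2342) = -13.2625/-1.45158 = 9.137.
So 10 more iterations are needed.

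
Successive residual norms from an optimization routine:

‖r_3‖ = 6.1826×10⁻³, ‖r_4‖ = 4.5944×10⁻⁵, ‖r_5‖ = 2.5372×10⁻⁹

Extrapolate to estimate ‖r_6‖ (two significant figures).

First estimate the order: p ≈ ln(‖r_5‖/‖r_4‖) / ln(‖r_4‖/‖r_3‖) = ln(2.5372×10⁻⁹/4.5944×10⁻⁵)/ln(4.5944×10⁻⁵/6.1826×10⁻³) = ln(5.52238e-05)/ln(0.00743118) ≈ 2.0000.
Then ‖r_6‖ ≈ ‖r_5‖·(‖r_5‖/‖r_4‖)^p = 2.5372×10⁻⁹·(5.52238e-05)^2.0000 = 2.5372×10⁻⁹·3.04967e-09 ≈ 7.738e-18.

7.7e-18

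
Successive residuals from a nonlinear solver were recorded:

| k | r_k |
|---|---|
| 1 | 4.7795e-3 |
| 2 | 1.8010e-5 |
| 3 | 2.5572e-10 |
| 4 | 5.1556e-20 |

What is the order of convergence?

Consecutive ratios: r_4/r_3 = 5.1556e-20/2.5572e-10 = 2.01611e-10, r_3/r_2 = 2.5572e-10/1.8010e-5 = 1.41988e-05.
p ≈ ln(2.01611e-10)/ln(1.41988e-05) = -22.3247/-11.1624 ≈ 2.00.
So the convergence is quadratic (order 2).

2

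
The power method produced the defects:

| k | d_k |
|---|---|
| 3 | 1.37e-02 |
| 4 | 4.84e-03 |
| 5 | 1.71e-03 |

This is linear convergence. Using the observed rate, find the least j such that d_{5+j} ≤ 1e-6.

Rate ρ ≈ d_5/d_4 = 1.71e-03/4.84e-03 = 0.3533.
After j more steps, d_{5+j} ≈ 1.71e-03·ρ^j; need ρ^j ≤ 1e-6/1.71e-03 = 0.000584795.
j ≥ ln(0.000584795)/ln(0.3533) = -7.4442/-1.04044 = 7.155.
So 8 more iterations are needed.

8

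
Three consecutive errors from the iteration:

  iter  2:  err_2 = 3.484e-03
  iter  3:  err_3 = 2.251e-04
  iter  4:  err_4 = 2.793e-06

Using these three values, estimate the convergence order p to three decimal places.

1.602

p ≈ ln(err_4/err_3) / ln(err_3/err_2)
  = ln(2.793e-06/2.251e-04) / ln(2.251e-04/3.484e-03)
  = ln(0.0124078) / ln(0.0646096)
  = -4.389430 / -2.739392 ≈ 1.602337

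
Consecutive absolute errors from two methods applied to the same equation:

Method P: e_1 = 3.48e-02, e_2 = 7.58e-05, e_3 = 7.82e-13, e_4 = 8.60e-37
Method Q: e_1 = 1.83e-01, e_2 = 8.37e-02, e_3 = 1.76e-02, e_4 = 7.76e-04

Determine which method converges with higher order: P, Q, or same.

P

Method P: p ≈ ln(8.60e-37/7.82e-13)/ln(7.82e-13/7.58e-05) ≈ 3.00.
Method Q: p ≈ ln(7.76e-04/1.76e-02)/ln(1.76e-02/8.37e-02) ≈ 2.00.
Method P has the higher order (≈3.0 vs ≈2.0).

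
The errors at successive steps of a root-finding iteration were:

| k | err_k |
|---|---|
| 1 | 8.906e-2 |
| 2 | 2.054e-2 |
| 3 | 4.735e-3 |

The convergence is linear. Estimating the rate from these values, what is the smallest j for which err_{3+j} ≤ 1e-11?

Rate ρ ≈ err_3/err_2 = 4.735e-3/2.054e-2 = 0.2305.
After j more steps, err_{3+j} ≈ 4.735e-3·ρ^j; need ρ^j ≤ 1e-11/4.735e-3 = 2.11193e-09.
j ≥ ln(2.11193e-09)/ln(0.2305) = -19.9757/-1.46750 = 13.612.
So 14 more iterations are needed.

14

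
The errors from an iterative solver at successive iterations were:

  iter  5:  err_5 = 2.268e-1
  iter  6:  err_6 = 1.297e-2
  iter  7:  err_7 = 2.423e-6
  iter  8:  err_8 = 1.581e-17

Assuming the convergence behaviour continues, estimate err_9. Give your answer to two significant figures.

4.4e-51

First estimate the order: p ≈ ln(err_8/err_7) / ln(err_7/err_6) = ln(1.581e-17/2.423e-6)/ln(2.423e-6/1.297e-2) = ln(6.52497e-12)/ln(0.000186816) ≈ 2.9999.
Then err_9 ≈ err_8·(err_8/err_7)^p = 1.581e-17·(6.52497e-12)^2.9999 = 1.581e-17·2.78519e-34 ≈ 4.403e-51.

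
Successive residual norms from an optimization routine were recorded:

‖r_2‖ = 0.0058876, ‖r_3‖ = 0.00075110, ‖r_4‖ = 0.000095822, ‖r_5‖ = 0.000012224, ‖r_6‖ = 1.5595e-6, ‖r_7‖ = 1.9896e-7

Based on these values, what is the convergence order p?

Consecutive ratios: ‖r_7‖/‖r_6‖ = 1.9896e-7/1.5595e-6 = 0.127579, ‖r_6‖/‖r_5‖ = 1.5595e-6/0.000012224 = 0.127577.
p ≈ ln(0.127579)/ln(0.127577) = -2.0590/-2.0590 ≈ 1.00.
So the convergence is linear (order 1).

1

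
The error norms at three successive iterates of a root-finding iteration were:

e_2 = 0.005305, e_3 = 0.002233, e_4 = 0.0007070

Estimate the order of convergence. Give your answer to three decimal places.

1.329

p ≈ ln(e_4/e_3) / ln(e_3/e_2)
  = ln(0.0007070/0.002233) / ln(0.002233/0.005305)
  = ln(0.316614) / ln(0.420924)
  = -1.150072 / -0.865303 ≈ 1.329097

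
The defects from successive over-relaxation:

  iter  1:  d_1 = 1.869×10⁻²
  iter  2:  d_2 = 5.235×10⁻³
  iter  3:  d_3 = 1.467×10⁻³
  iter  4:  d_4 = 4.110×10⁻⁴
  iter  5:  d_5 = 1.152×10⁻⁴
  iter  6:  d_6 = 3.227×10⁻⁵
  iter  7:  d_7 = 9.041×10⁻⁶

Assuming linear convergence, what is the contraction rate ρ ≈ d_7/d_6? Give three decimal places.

ρ ≈ d_7/d_6 = 9.041×10⁻⁶/3.227×10⁻⁵ = 0.28017

0.280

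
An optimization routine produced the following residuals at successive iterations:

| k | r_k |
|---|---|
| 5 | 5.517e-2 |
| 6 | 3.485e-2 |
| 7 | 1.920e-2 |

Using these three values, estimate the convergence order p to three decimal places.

1.298

p ≈ ln(r_7/r_6) / ln(r_6/r_5)
  = ln(1.920e-2/3.485e-2) / ln(3.485e-2/5.517e-2)
  = ln(0.550933) / ln(0.631684)
  = -0.596142 / -0.459366 ≈ 1.297750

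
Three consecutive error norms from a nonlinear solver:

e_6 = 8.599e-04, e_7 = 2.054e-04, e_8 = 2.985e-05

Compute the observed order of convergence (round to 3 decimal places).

p ≈ ln(e_8/e_7) / ln(e_7/e_6)
  = ln(2.985e-05/2.054e-04) / ln(2.054e-04/8.599e-04)
  = ln(0.145326) / ln(0.238865)
  = -1.928776 / -1.431857 ≈ 1.347045

1.347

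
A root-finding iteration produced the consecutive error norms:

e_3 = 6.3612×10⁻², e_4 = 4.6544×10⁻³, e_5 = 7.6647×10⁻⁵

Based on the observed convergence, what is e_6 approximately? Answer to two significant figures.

First estimate the order: p ≈ ln(e_5/e_4) / ln(e_4/e_3) = ln(7.6647×10⁻⁵/4.6544×10⁻³)/ln(4.6544×10⁻³/6.3612×10⁻²) = ln(0.0164676)/ln(0.0731686) ≈ 1.5703.
Then e_6 ≈ e_5·(e_5/e_4)^p = 7.6647×10⁻⁵·(0.0164676)^1.5703 = 7.6647×10⁻⁵·0.00158334 ≈ 1.214e-07.

1.2e-7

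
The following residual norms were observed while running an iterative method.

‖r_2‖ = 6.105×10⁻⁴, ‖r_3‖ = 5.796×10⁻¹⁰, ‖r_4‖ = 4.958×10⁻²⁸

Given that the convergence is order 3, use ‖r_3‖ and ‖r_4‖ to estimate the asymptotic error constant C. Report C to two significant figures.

2.5

C ≈ ‖r_4‖ / ‖r_3‖^3
  = 4.958×10⁻²⁸ / (5.796×10⁻¹⁰)^3
  = 4.958×10⁻²⁸ / 1.94709e-28 ≈ 2.5464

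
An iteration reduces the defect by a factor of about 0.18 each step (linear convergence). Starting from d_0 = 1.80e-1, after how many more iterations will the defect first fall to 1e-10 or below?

13

After k steps, d_k ≈ 1.80e-1·0.18^k.
Need 0.18^k ≤ 1e-10/1.80e-1 = 5.55556e-10.
k ≥ ln(5.55556e-10)/ln(0.18) = -21.3111/-1.71480 = 12.428.
Smallest integer k = 13.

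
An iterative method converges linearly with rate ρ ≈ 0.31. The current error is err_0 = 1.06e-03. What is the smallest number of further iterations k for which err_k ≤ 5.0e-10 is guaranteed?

After k steps, err_k ≈ 1.06e-03·0.31^k.
Need 0.31^k ≤ 5.0e-10/1.06e-03 = 4.71698e-07.
k ≥ ln(4.71698e-07)/ln(0.31) = -14.5669/-1.17118 = 12.438.
Smallest integer k = 13.

13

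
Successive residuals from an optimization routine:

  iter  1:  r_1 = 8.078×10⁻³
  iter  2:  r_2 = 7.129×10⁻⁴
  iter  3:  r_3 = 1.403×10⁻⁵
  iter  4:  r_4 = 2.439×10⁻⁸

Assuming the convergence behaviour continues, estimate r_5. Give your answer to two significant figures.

8.4e-13

First estimate the order: p ≈ ln(r_4/r_3) / ln(r_3/r_2) = ln(2.439×10⁻⁸/1.403×10⁻⁵)/ln(1.403×10⁻⁵/7.129×10⁻⁴) = ln(0.00173842)/ln(0.0196802) ≈ 1.6178.
Then r_5 ≈ r_4·(r_4/r_3)^p = 2.439×10⁻⁸·(0.00173842)^1.6178 = 2.439×10⁻⁸·3.42864e-05 ≈ 8.362e-13.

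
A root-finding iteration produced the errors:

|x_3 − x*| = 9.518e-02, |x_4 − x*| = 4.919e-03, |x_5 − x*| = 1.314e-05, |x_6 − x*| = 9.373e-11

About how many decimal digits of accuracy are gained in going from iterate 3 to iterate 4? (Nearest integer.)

1

Digits gained ≈ log₁₀(|x_3 − x*|/|x_4 − x*|) = log₁₀(9.518e-02/4.919e-03) = log₁₀(19.3495) ≈ 1.287.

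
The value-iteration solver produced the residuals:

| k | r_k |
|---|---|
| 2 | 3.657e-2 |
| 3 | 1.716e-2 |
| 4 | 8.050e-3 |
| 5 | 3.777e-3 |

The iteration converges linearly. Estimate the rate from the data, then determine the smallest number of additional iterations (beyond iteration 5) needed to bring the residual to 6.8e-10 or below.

Rate ρ ≈ r_5/r_4 = 3.777e-3/8.050e-3 = 0.4692.
After j more steps, r_{5+j} ≈ 3.777e-3·ρ^j; need ρ^j ≤ 6.8e-10/3.777e-3 = 1.80037e-07.
j ≥ ln(1.80037e-07)/ln(0.4692) = -15.5301/-0.75673 = 20.523.
So 21 more iterations are needed.

21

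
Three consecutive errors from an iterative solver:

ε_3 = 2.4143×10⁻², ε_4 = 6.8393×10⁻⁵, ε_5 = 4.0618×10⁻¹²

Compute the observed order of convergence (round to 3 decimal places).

2.836

p ≈ ln(ε_5/ε_4) / ln(ε_4/ε_3)
  = ln(4.0618×10⁻¹²/6.8393×10⁻⁵) / ln(6.8393×10⁻⁵/2.4143×10⁻²)
  = ln(5.93891e-08) / ln(0.00283283)
  = -16.639155 / -5.866479 ≈ 2.836310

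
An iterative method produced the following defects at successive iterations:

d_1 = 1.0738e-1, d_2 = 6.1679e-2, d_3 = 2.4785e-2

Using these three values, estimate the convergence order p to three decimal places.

p ≈ ln(d_3/d_2) / ln(d_2/d_1)
  = ln(2.4785e-2/6.1679e-2) / ln(6.1679e-2/1.0738e-1)
  = ln(0.401839) / ln(0.574399)
  = -0.911704 / -0.554431 ≈ 1.644396

1.644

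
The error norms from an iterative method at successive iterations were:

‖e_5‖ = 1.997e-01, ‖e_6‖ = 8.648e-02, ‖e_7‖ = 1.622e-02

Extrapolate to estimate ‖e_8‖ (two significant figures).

5.7e-4

First estimate the order: p ≈ ln(‖e_7‖/‖e_6‖) / ln(‖e_6‖/‖e_5‖) = ln(1.622e-02/8.648e-02)/ln(8.648e-02/1.997e-01) = ln(0.187558)/ln(0.43305) ≈ 1.9998.
Then ‖e_8‖ ≈ ‖e_7‖·(‖e_7‖/‖e_6‖)^p = 1.622e-02·(0.187558)^1.9998 = 1.622e-02·0.0351898 ≈ 0.0005708.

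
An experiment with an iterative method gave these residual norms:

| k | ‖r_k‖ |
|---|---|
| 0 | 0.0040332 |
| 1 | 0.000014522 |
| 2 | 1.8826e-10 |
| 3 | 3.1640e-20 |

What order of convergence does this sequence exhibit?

Consecutive ratios: ‖r_3‖/‖r_2‖ = 3.1640e-20/1.8826e-10 = 1.68065e-10, ‖r_2‖/‖r_1‖ = 1.8826e-10/0.000014522 = 1.29638e-05.
p ≈ ln(1.68065e-10)/ln(1.29638e-05) = -22.5067/-11.2534 ≈ 2.00.
So the convergence is quadratic (order 2).

2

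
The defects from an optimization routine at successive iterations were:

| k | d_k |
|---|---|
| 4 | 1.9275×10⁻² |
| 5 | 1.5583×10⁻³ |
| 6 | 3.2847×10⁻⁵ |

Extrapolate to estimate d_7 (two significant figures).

8.8e-8

First estimate the order: p ≈ ln(d_6/d_5) / ln(d_5/d_4) = ln(3.2847×10⁻⁵/1.5583×10⁻³)/ln(1.5583×10⁻³/1.9275×10⁻²) = ln(0.0210787)/ln(0.0808457) ≈ 1.5345.
Then d_7 ≈ d_6·(d_6/d_5)^p = 3.2847×10⁻⁵·(0.0210787)^1.5345 = 3.2847×10⁻⁵·0.00267879 ≈ 8.799e-08.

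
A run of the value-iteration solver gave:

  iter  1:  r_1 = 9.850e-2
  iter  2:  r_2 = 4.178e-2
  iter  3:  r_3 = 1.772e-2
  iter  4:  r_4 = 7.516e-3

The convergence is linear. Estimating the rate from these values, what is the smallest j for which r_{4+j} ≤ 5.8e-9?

Rate ρ ≈ r_4/r_3 = 7.516e-3/1.772e-2 = 0.4242.
After j more steps, r_{4+j} ≈ 7.516e-3·ρ^j; need ρ^j ≤ 5.8e-9/7.516e-3 = 7.71687e-07.
j ≥ ln(7.71687e-07)/ln(0.4242) = -14.0747/-0.85755 = 16.413.
So 17 more iterations are needed.

17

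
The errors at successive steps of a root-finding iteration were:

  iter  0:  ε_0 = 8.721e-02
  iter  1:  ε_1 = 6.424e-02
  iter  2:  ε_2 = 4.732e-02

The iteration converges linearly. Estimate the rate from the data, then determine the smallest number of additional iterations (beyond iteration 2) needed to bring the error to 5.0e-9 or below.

53

Rate ρ ≈ ε_2/ε_1 = 4.732e-02/6.424e-02 = 0.7366.
After j more steps, ε_{2+j} ≈ 4.732e-02·ρ^j; need ρ^j ≤ 5.0e-9/4.732e-02 = 1.05664e-07.
j ≥ ln(1.05664e-07)/ln(0.7366) = -16.0630/-0.30571 = 52.543.
So 53 more iterations are needed.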